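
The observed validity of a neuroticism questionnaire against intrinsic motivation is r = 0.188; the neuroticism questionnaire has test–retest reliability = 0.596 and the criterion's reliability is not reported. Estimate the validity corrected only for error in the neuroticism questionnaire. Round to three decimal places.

Single correction: r_c = r_obs / √r_xx = 0.188 / √0.596 = 0.188 / 0.7720 ≈ 0.244.

0.244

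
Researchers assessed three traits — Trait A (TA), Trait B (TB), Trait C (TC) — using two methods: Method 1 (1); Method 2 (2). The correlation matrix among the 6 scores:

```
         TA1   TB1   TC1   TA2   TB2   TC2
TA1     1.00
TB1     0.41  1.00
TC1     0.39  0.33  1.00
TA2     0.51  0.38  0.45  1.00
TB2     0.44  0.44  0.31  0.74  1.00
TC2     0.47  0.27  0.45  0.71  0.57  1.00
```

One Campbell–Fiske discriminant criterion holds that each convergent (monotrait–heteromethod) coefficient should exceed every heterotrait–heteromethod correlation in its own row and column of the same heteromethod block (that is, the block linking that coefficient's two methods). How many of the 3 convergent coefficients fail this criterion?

Checking each validity diagonal entry against its comparison values:
TA (methods 1·2): 0.51 vs {0.44, 0.38, 0.47, 0.45} → pass.
TB (methods 1·2): 0.44 vs {0.38, 0.44, 0.27, 0.31} → fail.
TC (methods 1·2): 0.45 vs {0.45, 0.47, 0.31, 0.27} → fail.
2 of 3 fail.

2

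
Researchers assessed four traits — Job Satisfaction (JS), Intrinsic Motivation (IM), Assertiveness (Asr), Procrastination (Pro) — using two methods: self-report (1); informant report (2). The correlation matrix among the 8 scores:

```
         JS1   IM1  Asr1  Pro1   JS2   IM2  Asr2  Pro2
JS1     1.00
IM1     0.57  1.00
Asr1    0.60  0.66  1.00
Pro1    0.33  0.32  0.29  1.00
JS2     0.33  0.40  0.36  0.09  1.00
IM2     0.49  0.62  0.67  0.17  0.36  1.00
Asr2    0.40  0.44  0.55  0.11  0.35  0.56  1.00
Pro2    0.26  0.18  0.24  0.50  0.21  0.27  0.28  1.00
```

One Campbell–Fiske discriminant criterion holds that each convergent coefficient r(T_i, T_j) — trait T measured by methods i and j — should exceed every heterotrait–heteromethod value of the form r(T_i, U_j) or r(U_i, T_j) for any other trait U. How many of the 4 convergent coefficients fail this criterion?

3

Convergent coefficients and their comparison sets:
JS (methods 1·2): 0.33 vs {0.49, 0.40, 0.40, 0.36, 0.26, 0.09} → fail.
IM (methods 1·2): 0.62 vs {0.40, 0.49, 0.44, 0.67, 0.18, 0.17} → fail.
Asr (methods 1·2): 0.55 vs {0.36, 0.40, 0.67, 0.44, 0.24, 0.11} → fail.
Pro (methods 1·2): 0.50 vs {0.09, 0.26, 0.17, 0.18, 0.11, 0.24} → pass.
3 of 4 fail.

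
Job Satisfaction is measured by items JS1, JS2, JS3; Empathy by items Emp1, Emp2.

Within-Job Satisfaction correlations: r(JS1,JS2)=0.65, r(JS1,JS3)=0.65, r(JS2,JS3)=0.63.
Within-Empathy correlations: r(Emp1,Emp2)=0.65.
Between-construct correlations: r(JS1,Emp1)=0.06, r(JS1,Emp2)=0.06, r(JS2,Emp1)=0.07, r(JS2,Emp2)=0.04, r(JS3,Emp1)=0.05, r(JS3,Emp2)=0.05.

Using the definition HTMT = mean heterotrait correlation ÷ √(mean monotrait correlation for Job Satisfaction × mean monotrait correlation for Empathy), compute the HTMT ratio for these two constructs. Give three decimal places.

0.085

Mean between = 0.33/6 = 0.0550.
Mean within-JS = 1.93/3 = 0.6433; mean within-Emp = 0.65/1 = 0.6500.
Geometric mean = √(0.6433 × 0.6500) = 0.6466.
HTMT = 0.0550 / 0.6466 = 0.085.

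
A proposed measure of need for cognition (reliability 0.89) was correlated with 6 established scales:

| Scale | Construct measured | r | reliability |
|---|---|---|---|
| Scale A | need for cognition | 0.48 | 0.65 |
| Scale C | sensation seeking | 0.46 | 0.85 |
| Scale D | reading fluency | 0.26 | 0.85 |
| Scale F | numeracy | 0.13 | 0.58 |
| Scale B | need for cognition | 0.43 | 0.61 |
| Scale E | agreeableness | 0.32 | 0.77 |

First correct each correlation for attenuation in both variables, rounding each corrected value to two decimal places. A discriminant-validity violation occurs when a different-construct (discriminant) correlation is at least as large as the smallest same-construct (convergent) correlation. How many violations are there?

0

Disattenuated r (r / √(r_scale · r_new)):
  Scale A (conv): 0.48 / √(0.65·0.89) = 0.63
  Scale C (disc): 0.46 / √(0.85·0.89) = 0.53
  Scale D (disc): 0.26 / √(0.85·0.89) = 0.30
  Scale F (disc): 0.13 / √(0.58·0.89) = 0.18
  Scale B (conv): 0.43 / √(0.61·0.89) = 0.58
  Scale E (disc): 0.32 / √(0.77·0.89) = 0.39
Smallest convergent = 0.58. Discriminant values: 0.53, 0.30, 0.18, 0.39; count ≥ 0.58 → 0.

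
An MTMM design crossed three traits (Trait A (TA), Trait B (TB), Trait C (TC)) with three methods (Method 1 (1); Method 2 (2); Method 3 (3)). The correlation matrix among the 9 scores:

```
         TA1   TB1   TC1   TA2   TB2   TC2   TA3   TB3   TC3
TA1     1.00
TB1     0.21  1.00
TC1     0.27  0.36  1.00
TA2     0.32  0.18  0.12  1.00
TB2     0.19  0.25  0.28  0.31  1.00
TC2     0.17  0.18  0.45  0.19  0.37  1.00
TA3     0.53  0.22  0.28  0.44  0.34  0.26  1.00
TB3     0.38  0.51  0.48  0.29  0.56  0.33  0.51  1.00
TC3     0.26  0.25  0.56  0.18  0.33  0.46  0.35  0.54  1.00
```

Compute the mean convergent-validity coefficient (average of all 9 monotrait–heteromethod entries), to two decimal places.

Convergent values: 0.32, 0.53, 0.44, 0.25, 0.51, 0.56, 0.45, 0.56, 0.46; mean = 4.08/9 = 0.45.

0.45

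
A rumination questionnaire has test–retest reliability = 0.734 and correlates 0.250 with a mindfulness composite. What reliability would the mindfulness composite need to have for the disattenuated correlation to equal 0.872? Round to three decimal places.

0.112

r_true = r_obs / √(r_xx · r_yy) ⇒ 0.872 = 0.250 / √(0.734 · r_yy).
√(0.734 · r_yy) = 0.250 / 0.872 = 0.2867; 0.734 · r_yy = 0.0822; r_yy = 0.0822 / 0.734 ≈ 0.112.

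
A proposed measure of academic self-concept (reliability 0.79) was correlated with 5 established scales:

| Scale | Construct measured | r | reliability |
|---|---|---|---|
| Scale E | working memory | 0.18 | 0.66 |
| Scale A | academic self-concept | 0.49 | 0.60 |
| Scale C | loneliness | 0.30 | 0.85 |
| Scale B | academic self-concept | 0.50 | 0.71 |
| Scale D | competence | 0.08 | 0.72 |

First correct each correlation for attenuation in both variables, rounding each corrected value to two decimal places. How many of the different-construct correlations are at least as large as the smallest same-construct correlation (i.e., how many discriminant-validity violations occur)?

0

Disattenuated r (r / √(r_scale · r_new)):
  Scale E (disc): 0.18 / √(0.66·0.79) = 0.25
  Scale A (conv): 0.49 / √(0.60·0.79) = 0.71
  Scale C (disc): 0.30 / √(0.85·0.79) = 0.37
  Scale B (conv): 0.50 / √(0.71·0.79) = 0.67
  Scale D (disc): 0.08 / √(0.72·0.79) = 0.11
Smallest convergent = 0.67. Discriminant values: 0.25, 0.37, 0.11; count ≥ 0.67 → 0.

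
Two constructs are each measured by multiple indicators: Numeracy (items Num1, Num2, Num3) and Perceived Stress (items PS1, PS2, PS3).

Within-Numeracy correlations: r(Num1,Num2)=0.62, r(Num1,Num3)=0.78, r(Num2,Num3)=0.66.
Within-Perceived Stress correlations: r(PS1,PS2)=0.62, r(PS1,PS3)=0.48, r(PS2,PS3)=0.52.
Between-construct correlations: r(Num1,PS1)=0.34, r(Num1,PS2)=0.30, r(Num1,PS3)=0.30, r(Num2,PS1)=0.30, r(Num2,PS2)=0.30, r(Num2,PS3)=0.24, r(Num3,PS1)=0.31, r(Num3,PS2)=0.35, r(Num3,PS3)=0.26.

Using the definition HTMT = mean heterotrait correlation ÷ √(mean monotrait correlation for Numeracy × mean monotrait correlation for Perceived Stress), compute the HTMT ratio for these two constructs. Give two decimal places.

Mean between = 2.70/9 = 0.3000.
Mean within-Num = 2.06/3 = 0.6867; mean within-PS = 1.62/3 = 0.5400.
Geometric mean = √(0.6867 × 0.5400) = 0.6089.
HTMT = 0.3000 / 0.6089 = 0.49.

0.49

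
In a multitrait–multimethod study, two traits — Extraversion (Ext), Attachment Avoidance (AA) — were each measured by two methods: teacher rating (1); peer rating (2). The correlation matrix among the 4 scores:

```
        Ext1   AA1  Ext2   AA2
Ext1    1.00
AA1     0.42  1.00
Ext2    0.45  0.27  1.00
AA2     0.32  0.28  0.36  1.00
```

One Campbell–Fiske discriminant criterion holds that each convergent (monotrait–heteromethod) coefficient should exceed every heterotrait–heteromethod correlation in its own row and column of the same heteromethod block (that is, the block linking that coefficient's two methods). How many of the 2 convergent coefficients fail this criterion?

1

Checking each validity diagonal entry against its comparison values:
Ext (methods 1·2): 0.45 vs {0.32, 0.27} → pass.
AA (methods 1·2): 0.28 vs {0.27, 0.32} → fail.
1 of 2 fail.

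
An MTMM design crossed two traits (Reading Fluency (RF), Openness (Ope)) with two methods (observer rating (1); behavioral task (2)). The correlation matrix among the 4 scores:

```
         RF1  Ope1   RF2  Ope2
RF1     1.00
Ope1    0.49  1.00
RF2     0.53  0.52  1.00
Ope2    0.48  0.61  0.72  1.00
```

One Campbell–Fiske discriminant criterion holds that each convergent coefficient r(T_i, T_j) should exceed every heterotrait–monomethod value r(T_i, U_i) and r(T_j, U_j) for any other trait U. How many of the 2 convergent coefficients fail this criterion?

Each convergent coefficient versus the relevant comparison correlations:
RF (methods 1·2): 0.53 vs {0.49, 0.72} → fail.
Ope (methods 1·2): 0.61 vs {0.49, 0.72} → fail.
2 of 2 fail.

2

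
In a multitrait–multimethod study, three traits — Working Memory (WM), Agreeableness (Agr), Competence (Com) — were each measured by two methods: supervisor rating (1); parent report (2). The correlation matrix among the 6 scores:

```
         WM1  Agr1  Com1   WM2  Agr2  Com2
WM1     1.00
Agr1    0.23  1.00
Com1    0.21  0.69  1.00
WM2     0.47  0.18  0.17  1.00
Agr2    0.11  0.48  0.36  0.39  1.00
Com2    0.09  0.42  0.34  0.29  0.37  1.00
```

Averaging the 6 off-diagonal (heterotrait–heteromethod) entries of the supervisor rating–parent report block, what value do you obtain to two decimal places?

0.22

HTHM values (method 1 × method 2): 0.11, 0.09, 0.18, 0.42, 0.17, 0.36; mean = 1.33/6 = 0.22.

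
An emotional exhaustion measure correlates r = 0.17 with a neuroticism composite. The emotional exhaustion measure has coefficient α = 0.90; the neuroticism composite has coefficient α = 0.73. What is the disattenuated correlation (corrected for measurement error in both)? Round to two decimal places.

r_true = r_obs / √(r_xx · r_yy) = 0.17 / √(0.90 × 0.73) = 0.17 / √0.6570 = 0.17 / 0.8106 ≈ 0.21.

0.21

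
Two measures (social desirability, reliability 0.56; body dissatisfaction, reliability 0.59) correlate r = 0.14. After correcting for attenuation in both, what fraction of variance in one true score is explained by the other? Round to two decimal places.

Disattenuated r = 0.14 / √(0.56 × 0.59) = 0.14 / 0.5748 = 0.2436.
Shared true-score variance = 0.2436² = 0.0593 ≈ 0.06.

0.06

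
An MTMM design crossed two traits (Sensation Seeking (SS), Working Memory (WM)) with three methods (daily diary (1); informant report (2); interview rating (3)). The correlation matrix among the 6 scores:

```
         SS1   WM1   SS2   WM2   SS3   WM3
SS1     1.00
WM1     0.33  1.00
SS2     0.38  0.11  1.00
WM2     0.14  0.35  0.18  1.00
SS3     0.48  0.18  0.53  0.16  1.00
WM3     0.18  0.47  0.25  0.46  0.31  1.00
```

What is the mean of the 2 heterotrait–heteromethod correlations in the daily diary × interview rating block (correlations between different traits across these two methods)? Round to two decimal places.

HTHM values (method 1 × method 3): 0.18, 0.18; mean = 0.36/2 = 0.18.

0.18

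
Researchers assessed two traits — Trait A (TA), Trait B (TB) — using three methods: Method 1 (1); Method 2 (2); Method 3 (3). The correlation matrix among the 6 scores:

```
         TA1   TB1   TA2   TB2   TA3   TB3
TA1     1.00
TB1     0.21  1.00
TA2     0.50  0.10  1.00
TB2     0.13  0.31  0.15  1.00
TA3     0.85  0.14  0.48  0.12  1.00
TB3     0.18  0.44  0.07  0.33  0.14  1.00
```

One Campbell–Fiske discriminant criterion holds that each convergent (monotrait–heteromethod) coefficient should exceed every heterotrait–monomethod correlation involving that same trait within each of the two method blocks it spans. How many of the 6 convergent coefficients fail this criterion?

Convergent coefficients and their comparison sets:
TA (methods 1·2): 0.50 vs {0.21, 0.15} → pass.
TA (methods 1·3): 0.85 vs {0.21, 0.14} → pass.
TA (methods 2·3): 0.48 vs {0.15, 0.14} → pass.
TB (methods 1·2): 0.31 vs {0.21, 0.15} → pass.
TB (methods 1·3): 0.44 vs {0.21, 0.14} → pass.
TB (methods 2·3): 0.33 vs {0.15, 0.14} → pass.
0 of 6 fail.

0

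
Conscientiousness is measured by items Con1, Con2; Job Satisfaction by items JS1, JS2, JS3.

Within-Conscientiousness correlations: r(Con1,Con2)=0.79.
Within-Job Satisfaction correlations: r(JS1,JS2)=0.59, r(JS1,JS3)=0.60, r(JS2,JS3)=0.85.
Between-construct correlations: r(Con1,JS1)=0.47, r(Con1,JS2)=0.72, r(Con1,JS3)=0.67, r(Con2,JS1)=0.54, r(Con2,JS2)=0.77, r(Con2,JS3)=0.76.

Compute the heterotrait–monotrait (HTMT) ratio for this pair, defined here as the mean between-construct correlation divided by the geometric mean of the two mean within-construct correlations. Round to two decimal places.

0.89

Mean heterotrait r = 3.93/6 = 0.6550.
Mean within-Con = 0.79/1 = 0.7900; mean within-JS = 2.04/3 = 0.6800.
Geometric mean = √(0.7900 × 0.6800) = 0.7329.
HTMT = 0.6550 / 0.7329 = 0.89.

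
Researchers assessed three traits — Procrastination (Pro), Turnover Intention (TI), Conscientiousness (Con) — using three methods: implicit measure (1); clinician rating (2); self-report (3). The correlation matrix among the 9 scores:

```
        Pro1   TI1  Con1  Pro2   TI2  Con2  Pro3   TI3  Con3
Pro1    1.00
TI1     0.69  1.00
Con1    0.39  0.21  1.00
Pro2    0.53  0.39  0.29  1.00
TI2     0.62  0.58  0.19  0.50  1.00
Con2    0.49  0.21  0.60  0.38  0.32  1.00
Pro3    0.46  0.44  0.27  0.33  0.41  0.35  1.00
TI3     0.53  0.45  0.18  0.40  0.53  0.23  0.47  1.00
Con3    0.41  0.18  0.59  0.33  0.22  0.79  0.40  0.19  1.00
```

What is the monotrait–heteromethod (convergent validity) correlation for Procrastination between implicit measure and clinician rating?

0.53

Same trait (Pro), different methods: r(Pro1, Pro2) = 0.53.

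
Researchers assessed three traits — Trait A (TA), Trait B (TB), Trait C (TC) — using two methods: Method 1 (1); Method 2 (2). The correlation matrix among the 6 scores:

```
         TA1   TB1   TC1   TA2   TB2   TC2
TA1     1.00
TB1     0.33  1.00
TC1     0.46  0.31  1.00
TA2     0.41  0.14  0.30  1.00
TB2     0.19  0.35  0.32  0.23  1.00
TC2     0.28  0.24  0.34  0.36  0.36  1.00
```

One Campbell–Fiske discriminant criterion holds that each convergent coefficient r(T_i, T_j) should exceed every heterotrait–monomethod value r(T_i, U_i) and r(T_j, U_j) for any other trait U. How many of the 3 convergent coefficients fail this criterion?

3

Convergent coefficients and their comparison sets:
TA (methods 1·2): 0.41 vs {0.33, 0.23, 0.46, 0.36} → fail.
TB (methods 1·2): 0.35 vs {0.33, 0.23, 0.31, 0.36} → fail.
TC (methods 1·2): 0.34 vs {0.46, 0.36, 0.31, 0.36} → fail.
3 of 3 fail.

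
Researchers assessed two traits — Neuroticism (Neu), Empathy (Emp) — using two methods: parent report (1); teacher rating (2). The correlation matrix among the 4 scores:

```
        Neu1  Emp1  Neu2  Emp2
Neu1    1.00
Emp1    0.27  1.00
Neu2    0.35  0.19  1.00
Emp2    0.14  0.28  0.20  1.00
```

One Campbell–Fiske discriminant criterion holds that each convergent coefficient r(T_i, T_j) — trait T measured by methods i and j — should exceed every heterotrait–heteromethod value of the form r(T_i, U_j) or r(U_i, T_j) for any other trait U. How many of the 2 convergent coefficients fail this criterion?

Convergent coefficients and their comparison sets:
Neu (methods 1·2): 0.35 vs {0.14, 0.19} → pass.
Emp (methods 1·2): 0.28 vs {0.19, 0.14} → pass.
0 of 2 fail.

0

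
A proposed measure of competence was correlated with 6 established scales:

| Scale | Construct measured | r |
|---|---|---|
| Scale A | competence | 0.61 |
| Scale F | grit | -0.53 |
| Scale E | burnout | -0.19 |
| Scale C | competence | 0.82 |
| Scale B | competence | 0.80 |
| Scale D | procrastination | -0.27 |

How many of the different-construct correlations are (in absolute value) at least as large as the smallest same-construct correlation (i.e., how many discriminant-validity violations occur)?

0

Convergent (same construct = competence): Scale A, Scale C, Scale B.
Smallest convergent = 0.61. Discriminant |r|: 0.53, 0.19, 0.27; count ≥ 0.61 → 0.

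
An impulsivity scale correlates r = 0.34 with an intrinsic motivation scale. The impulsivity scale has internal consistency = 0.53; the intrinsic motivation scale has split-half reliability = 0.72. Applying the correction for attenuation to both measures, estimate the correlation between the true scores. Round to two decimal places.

r_true = r_obs / √(r_xx · r_yy) = 0.34 / √(0.53 × 0.72) = 0.34 / √0.3816 = 0.34 / 0.6177 ≈ 0.55.

0.55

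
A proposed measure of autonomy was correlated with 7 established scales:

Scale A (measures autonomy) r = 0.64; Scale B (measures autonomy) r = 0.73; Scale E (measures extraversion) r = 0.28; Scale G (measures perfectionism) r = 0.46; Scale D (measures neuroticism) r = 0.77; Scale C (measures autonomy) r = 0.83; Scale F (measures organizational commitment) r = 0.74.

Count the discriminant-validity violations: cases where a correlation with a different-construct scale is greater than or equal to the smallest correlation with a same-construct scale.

Convergent (same construct = autonomy): Scale A, Scale B, Scale C.
Smallest convergent = 0.64. Discriminant values: 0.28, 0.46, 0.77, 0.74; count ≥ 0.64 → 2.

2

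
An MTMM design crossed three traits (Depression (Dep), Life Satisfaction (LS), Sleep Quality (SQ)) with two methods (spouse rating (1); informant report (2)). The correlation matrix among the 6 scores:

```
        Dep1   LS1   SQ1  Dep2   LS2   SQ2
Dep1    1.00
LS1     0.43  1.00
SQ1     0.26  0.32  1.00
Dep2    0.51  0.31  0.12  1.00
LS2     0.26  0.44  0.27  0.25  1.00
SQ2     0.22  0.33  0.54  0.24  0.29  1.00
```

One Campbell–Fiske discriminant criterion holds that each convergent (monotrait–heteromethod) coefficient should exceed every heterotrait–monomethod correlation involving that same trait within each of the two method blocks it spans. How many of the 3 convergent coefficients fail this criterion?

Checking each validity diagonal entry against its comparison values:
Dep (methods 1·2): 0.51 vs {0.43, 0.25, 0.26, 0.24} → pass.
LS (methods 1·2): 0.44 vs {0.43, 0.25, 0.32, 0.29} → pass.
SQ (methods 1·2): 0.54 vs {0.26, 0.24, 0.32, 0.29} → pass.
0 of 3 fail.

0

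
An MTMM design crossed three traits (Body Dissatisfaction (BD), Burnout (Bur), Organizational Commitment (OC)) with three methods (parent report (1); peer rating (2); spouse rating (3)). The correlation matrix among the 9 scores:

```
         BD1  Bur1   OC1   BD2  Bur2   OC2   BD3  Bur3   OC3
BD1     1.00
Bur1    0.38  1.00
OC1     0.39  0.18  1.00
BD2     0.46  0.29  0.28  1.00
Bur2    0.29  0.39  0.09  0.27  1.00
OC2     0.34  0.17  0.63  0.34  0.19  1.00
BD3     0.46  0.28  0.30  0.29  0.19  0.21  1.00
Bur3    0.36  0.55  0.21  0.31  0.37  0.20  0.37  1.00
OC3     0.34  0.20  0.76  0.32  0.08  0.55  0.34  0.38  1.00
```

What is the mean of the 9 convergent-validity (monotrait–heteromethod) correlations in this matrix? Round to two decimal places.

Convergent values: 0.46, 0.46, 0.29, 0.39, 0.55, 0.37, 0.63, 0.76, 0.55; mean = 4.46/9 = 0.50.

0.50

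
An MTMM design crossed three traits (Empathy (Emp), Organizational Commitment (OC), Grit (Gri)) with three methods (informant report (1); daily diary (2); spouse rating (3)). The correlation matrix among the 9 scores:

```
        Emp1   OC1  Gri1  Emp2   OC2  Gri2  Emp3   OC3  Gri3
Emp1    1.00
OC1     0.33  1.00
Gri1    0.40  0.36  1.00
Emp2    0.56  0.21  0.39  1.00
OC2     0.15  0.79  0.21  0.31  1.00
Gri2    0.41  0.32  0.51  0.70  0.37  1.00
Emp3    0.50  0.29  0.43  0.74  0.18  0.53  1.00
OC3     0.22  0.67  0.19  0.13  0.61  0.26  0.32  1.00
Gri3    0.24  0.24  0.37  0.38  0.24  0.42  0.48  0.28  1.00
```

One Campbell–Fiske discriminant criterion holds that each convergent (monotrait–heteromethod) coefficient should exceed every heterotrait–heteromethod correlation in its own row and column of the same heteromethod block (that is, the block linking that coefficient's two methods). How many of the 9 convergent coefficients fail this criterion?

Convergent coefficients and their comparison sets:
Emp (methods 1·2): 0.56 vs {0.15, 0.21, 0.41, 0.39} → pass.
Emp (methods 1·3): 0.50 vs {0.22, 0.29, 0.24, 0.43} → pass.
Emp (methods 2·3): 0.74 vs {0.13, 0.18, 0.38, 0.53} → pass.
OC (methods 1·2): 0.79 vs {0.21, 0.15, 0.32, 0.21} → pass.
OC (methods 1·3): 0.67 vs {0.29, 0.22, 0.24, 0.19} → pass.
OC (methods 2·3): 0.61 vs {0.18, 0.13, 0.24, 0.26} → pass.
Gri (methods 1·2): 0.51 vs {0.39, 0.41, 0.21, 0.32} → pass.
Gri (methods 1·3): 0.37 vs {0.43, 0.24, 0.19, 0.24} → fail.
Gri (methods 2·3): 0.42 vs {0.53, 0.38, 0.26, 0.24} → fail.
2 of 9 fail.

2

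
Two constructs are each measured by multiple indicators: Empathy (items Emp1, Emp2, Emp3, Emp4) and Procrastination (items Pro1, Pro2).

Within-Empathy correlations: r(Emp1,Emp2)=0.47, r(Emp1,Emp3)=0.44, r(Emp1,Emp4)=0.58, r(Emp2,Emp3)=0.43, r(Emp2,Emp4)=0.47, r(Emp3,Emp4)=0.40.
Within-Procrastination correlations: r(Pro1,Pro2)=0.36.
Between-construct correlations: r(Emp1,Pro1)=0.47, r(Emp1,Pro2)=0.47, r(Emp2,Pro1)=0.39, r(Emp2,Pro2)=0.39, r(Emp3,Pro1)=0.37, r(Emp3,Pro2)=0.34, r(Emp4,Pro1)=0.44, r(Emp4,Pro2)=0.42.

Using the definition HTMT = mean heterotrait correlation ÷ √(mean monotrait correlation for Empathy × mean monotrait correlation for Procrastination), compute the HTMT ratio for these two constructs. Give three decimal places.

1.005

Mean between = 3.29/8 = 0.4113.
Mean within-Emp = 2.79/6 = 0.4650; mean within-Pro = 0.36/1 = 0.3600.
Geometric mean = √(0.4650 × 0.3600) = 0.4091.
HTMT = 0.4113 / 0.4091 = 1.005.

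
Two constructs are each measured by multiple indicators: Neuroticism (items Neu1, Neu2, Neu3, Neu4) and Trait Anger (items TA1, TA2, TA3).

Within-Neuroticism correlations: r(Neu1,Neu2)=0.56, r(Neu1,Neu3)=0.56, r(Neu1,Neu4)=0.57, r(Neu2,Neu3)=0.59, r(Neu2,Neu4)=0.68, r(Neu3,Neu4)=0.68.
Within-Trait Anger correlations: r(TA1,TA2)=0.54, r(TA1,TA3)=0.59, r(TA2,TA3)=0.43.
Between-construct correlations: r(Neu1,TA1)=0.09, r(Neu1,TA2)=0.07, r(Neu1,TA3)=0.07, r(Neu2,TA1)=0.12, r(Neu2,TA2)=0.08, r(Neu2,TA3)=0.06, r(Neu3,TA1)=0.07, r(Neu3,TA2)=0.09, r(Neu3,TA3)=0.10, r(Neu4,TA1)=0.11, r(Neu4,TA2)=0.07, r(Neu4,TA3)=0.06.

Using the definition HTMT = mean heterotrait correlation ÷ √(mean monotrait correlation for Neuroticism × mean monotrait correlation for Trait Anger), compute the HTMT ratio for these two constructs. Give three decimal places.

0.147

Mean between = 0.99/12 = 0.0825.
Mean within-Neu = 3.64/6 = 0.6067; mean within-TA = 1.56/3 = 0.5200.
Geometric mean = √(0.6067 × 0.5200) = 0.5617.
HTMT = 0.0825 / 0.5617 = 0.147.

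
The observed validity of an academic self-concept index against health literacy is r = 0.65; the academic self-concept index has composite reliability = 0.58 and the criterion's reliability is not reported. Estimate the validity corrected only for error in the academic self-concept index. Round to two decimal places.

Single correction: r_c = r_obs / √r_xx = 0.65 / √0.58 = 0.65 / 0.7616 ≈ 0.85.

0.85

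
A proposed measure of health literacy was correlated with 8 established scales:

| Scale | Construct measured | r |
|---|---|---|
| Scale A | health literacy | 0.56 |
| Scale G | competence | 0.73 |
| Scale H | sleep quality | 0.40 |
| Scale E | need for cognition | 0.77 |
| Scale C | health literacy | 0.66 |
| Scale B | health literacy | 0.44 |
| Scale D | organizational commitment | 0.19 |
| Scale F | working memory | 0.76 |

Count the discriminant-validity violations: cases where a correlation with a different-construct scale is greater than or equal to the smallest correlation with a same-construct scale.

3

Convergent (same construct = health literacy): Scale A, Scale C, Scale B.
Smallest convergent = 0.44. Discriminant values: 0.73, 0.40, 0.77, 0.19, 0.76; count ≥ 0.44 → 3.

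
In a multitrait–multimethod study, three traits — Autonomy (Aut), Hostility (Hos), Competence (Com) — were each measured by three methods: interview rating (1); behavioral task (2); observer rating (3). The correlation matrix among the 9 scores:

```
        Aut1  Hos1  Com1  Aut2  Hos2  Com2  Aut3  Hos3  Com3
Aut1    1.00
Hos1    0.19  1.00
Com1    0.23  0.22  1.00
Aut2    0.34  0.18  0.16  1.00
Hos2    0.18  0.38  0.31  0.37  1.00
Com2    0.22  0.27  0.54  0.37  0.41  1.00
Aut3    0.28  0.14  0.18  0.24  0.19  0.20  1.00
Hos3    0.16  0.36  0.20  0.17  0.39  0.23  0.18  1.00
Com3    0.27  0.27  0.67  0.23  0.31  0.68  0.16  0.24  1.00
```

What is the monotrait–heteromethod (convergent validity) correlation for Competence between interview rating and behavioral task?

Same trait (Com), different methods: r(Com1, Com2) = 0.54.

0.54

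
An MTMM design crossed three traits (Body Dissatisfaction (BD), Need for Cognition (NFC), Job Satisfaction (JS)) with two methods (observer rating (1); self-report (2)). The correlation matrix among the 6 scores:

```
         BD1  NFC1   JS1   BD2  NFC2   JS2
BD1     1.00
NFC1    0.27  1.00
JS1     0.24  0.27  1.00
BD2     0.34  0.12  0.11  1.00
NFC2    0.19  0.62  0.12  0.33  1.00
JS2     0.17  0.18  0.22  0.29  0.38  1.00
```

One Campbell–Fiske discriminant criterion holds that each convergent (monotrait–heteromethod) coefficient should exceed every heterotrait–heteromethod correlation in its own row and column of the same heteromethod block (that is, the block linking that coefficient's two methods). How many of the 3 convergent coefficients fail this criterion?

Convergent coefficients and their comparison sets:
BD (methods 1·2): 0.34 vs {0.19, 0.12, 0.17, 0.11} → pass.
NFC (methods 1·2): 0.62 vs {0.12, 0.19, 0.18, 0.12} → pass.
JS (methods 1·2): 0.22 vs {0.11, 0.17, 0.12, 0.18} → pass.
0 of 3 fail.

0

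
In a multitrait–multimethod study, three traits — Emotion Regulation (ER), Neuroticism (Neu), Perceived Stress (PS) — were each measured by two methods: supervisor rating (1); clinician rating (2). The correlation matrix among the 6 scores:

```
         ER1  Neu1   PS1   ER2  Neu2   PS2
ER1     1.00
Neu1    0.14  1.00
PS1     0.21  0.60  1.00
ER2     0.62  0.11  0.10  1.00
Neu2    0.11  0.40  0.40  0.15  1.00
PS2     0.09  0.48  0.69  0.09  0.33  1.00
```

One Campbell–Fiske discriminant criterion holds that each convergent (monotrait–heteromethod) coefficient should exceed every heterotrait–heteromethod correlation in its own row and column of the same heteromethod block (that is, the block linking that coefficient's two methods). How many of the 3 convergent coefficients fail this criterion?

Convergent coefficients and their comparison sets:
ER (methods 1·2): 0.62 vs {0.11, 0.11, 0.09, 0.10} → pass.
Neu (methods 1·2): 0.40 vs {0.11, 0.11, 0.48, 0.40} → fail.
PS (methods 1·2): 0.69 vs {0.10, 0.09, 0.40, 0.48} → pass.
1 of 3 fail.

1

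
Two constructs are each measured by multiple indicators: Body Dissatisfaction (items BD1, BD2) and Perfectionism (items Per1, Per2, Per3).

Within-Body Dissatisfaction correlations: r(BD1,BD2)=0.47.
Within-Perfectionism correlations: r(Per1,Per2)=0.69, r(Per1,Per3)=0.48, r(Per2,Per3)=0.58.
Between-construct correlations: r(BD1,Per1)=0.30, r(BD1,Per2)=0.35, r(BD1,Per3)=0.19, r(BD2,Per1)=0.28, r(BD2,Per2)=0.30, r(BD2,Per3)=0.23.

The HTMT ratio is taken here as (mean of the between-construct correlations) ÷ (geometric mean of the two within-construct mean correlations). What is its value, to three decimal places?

0.525

Mean heterotrait r = 1.65/6 = 0.2750.
Mean within-BD = 0.47/1 = 0.4700; mean within-Per = 1.75/3 = 0.5833.
Geometric mean = √(0.4700 × 0.5833) = 0.5236.
HTMT = 0.2750 / 0.5236 = 0.525.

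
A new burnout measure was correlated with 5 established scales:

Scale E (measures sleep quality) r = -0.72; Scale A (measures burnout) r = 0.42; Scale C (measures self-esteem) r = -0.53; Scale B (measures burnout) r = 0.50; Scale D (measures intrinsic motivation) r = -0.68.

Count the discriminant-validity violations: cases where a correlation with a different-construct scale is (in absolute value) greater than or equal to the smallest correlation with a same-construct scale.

3

Convergent (same construct = burnout): Scale A, Scale B.
Smallest convergent = 0.42. Discriminant |r|: 0.72, 0.53, 0.68; count ≥ 0.42 → 3.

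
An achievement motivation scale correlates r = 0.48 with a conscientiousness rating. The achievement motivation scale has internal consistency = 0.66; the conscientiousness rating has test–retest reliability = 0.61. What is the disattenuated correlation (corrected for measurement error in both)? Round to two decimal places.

r_true = r_obs / √(r_xx · r_yy) = 0.48 / √(0.66 × 0.61) = 0.48 / √0.4026 = 0.48 / 0.6345 ≈ 0.76.

0.76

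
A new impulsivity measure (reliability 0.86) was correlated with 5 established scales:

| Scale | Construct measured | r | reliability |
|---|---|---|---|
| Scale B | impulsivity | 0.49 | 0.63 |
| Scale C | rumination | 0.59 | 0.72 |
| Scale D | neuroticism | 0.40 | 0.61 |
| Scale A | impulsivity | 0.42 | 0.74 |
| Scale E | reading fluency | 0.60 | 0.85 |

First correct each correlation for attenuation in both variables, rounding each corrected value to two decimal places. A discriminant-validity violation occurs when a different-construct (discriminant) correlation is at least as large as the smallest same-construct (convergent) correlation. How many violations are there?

3

Disattenuated r (r / √(r_scale · r_new)):
  Scale B (conv): 0.49 / √(0.63·0.86) = 0.67
  Scale C (disc): 0.59 / √(0.72·0.86) = 0.75
  Scale D (disc): 0.40 / √(0.61·0.86) = 0.55
  Scale A (conv): 0.42 / √(0.74·0.86) = 0.53
  Scale E (disc): 0.60 / √(0.85·0.86) = 0.70
Smallest convergent = 0.53. Discriminant values: 0.75, 0.55, 0.70; count ≥ 0.53 → 3.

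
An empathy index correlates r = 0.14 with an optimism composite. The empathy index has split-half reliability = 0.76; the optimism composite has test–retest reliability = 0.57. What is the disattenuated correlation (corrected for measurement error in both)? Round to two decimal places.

r_true = r_obs / √(r_xx · r_yy) = 0.14 / √(0.76 × 0.57) = 0.14 / √0.4332 = 0.14 / 0.6582 ≈ 0.21.

0.21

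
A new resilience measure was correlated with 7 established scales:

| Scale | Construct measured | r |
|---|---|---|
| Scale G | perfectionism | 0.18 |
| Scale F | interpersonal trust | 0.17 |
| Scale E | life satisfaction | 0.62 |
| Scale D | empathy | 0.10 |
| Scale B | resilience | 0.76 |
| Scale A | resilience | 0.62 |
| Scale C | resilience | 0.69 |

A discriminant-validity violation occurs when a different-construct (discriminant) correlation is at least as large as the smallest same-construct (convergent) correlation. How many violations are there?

1

Convergent (same construct = resilience): Scale B, Scale A, Scale C.
Smallest convergent = 0.62. Discriminant values: 0.18, 0.17, 0.62, 0.10; count ≥ 0.62 → 1.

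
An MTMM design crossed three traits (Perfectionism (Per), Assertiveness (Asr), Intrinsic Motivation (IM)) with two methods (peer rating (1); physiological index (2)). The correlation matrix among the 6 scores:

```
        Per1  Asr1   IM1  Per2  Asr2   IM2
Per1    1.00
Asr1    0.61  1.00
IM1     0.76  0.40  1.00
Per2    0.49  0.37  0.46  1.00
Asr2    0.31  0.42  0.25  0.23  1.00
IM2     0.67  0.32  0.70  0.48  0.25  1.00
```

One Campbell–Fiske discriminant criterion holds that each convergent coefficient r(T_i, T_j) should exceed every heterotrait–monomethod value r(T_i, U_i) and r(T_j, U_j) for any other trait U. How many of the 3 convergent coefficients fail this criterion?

Convergent coefficients and their comparison sets:
Per (methods 1·2): 0.49 vs {0.61, 0.23, 0.76, 0.48} → fail.
Asr (methods 1·2): 0.42 vs {0.61, 0.23, 0.40, 0.25} → fail.
IM (methods 1·2): 0.70 vs {0.76, 0.48, 0.40, 0.25} → fail.
3 of 3 fail.

3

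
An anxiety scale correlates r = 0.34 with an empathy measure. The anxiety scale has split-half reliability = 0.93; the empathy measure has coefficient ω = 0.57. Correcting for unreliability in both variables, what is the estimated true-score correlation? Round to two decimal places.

0.47

r_true = r_obs / √(r_xx · r_yy) = 0.34 / √(0.93 × 0.57) = 0.34 / √0.5301 = 0.34 / 0.7281 ≈ 0.47.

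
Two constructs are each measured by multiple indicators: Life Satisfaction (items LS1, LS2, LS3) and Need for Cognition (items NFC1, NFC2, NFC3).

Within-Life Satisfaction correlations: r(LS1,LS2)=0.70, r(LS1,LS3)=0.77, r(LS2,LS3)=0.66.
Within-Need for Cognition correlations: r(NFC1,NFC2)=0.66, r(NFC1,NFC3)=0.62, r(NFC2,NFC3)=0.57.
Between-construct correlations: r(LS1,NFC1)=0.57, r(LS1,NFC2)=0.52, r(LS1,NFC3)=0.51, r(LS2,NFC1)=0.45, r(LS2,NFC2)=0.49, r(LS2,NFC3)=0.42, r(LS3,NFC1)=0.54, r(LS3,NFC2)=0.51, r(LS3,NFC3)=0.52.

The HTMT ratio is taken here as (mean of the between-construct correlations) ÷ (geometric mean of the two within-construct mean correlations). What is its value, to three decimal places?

0.761

Mean between = 4.53/9 = 0.5033.
Mean within-LS = 2.13/3 = 0.7100; mean within-NFC = 1.85/3 = 0.6167.
Geometric mean = √(0.7100 × 0.6167) = 0.6617.
HTMT = 0.5033 / 0.6617 = 0.761.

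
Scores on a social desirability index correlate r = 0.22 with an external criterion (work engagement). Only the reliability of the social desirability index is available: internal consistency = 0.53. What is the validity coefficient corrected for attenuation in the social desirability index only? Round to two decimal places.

0.30

Single correction: r_c = r_obs / √r_xx = 0.22 / √0.53 = 0.22 / 0.7280 ≈ 0.30.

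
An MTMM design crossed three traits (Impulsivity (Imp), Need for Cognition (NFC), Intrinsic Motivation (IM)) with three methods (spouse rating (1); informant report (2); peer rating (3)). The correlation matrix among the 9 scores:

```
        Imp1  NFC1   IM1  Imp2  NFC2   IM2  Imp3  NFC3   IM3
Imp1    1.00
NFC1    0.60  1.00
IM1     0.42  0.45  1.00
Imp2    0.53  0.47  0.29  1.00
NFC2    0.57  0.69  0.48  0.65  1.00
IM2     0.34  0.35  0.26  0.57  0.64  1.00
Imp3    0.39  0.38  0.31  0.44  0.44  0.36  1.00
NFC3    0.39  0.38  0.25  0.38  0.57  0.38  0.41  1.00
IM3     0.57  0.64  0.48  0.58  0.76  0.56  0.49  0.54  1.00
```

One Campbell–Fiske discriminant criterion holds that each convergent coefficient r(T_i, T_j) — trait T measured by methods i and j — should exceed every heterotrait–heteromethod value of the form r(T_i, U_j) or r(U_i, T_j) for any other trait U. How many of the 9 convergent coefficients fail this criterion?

Each convergent coefficient versus the relevant comparison correlations:
Imp (methods 1·2): 0.53 vs {0.57, 0.47, 0.34, 0.29} → fail.
Imp (methods 1·3): 0.39 vs {0.39, 0.38, 0.57, 0.31} → fail.
Imp (methods 2·3): 0.44 vs {0.38, 0.44, 0.58, 0.36} → fail.
NFC (methods 1·2): 0.69 vs {0.47, 0.57, 0.35, 0.48} → pass.
NFC (methods 1·3): 0.38 vs {0.38, 0.39, 0.64, 0.25} → fail.
NFC (methods 2·3): 0.57 vs {0.44, 0.38, 0.76, 0.38} → fail.
IM (methods 1·2): 0.26 vs {0.29, 0.34, 0.48, 0.35} → fail.
IM (methods 1·3): 0.48 vs {0.31, 0.57, 0.25, 0.64} → fail.
IM (methods 2·3): 0.56 vs {0.36, 0.58, 0.38, 0.76} → fail.
8 of 9 fail.

8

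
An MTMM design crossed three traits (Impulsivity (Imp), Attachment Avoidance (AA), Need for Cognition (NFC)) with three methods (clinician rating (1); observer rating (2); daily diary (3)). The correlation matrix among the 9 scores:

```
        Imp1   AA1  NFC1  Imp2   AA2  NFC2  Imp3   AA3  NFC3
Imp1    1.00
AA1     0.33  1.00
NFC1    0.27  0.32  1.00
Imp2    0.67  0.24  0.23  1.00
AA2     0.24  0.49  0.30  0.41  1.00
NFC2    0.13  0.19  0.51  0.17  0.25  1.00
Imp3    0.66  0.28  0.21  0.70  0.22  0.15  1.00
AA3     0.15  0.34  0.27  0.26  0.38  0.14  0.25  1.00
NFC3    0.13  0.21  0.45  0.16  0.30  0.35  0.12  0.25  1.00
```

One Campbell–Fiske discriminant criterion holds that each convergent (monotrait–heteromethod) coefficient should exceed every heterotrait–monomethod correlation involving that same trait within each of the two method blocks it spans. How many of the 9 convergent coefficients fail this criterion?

Convergent coefficients and their comparison sets:
Imp (methods 1·2): 0.67 vs {0.33, 0.41, 0.27, 0.17} → pass.
Imp (methods 1·3): 0.66 vs {0.33, 0.25, 0.27, 0.12} → pass.
Imp (methods 2·3): 0.70 vs {0.41, 0.25, 0.17, 0.12} → pass.
AA (methods 1·2): 0.49 vs {0.33, 0.41, 0.32, 0.25} → pass.
AA (methods 1·3): 0.34 vs {0.33, 0.25, 0.32, 0.25} → pass.
AA (methods 2·3): 0.38 vs {0.41, 0.25, 0.25, 0.25} → fail.
NFC (methods 1·2): 0.51 vs {0.27, 0.17, 0.32, 0.25} → pass.
NFC (methods 1·3): 0.45 vs {0.27, 0.12, 0.32, 0.25} → pass.
NFC (methods 2·3): 0.35 vs {0.17, 0.12, 0.25, 0.25} → pass.
1 of 9 fail.

1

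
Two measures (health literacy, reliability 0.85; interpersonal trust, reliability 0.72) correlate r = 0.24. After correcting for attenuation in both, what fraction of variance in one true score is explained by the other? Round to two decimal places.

Disattenuated r = 0.24 / √(0.85 × 0.72) = 0.24 / 0.7823 = 0.3068.
Shared true-score variance = 0.3068² = 0.0941 ≈ 0.09.

0.09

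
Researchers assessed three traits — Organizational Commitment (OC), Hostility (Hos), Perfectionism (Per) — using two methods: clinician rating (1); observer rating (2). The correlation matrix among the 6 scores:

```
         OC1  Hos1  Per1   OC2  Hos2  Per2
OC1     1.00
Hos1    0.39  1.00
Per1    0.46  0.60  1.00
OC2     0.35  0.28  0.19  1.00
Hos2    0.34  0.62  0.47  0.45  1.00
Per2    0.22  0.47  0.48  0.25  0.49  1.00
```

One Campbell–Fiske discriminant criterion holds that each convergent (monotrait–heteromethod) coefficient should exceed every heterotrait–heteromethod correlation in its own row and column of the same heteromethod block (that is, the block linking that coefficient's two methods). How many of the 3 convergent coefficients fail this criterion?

Each convergent coefficient versus the relevant comparison correlations:
OC (methods 1·2): 0.35 vs {0.34, 0.28, 0.22, 0.19} → pass.
Hos (methods 1·2): 0.62 vs {0.28, 0.34, 0.47, 0.47} → pass.
Per (methods 1·2): 0.48 vs {0.19, 0.22, 0.47, 0.47} → pass.
0 of 3 fail.

0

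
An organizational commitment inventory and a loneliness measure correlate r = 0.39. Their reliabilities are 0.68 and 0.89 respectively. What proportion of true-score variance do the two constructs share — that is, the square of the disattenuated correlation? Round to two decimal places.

Disattenuated r = 0.39 / √(0.68 × 0.89) = 0.39 / 0.7779 = 0.5013.
Shared true-score variance = 0.5013² = 0.2513 ≈ 0.25.

0.25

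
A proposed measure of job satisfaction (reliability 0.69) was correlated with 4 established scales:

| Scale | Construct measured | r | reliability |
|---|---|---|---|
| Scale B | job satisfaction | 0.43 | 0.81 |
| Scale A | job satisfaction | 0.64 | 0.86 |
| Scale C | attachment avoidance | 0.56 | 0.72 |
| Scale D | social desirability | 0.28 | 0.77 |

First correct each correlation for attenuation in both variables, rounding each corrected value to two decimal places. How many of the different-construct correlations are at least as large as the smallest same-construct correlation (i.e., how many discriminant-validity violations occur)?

Disattenuated r (r / √(r_scale · r_new)):
  Scale B (conv): 0.43 / √(0.81·0.69) = 0.58
  Scale A (conv): 0.64 / √(0.86·0.69) = 0.83
  Scale C (disc): 0.56 / √(0.72·0.69) = 0.79
  Scale D (disc): 0.28 / √(0.77·0.69) = 0.38
Smallest convergent = 0.58. Discriminant values: 0.79, 0.38; count ≥ 0.58 → 1.

1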